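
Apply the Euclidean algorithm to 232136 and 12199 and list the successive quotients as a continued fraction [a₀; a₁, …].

Apply division with remainder until the remainder is 0:
⌊232136/12199⌋ = 19, remainder 355
⌊12199/355⌋ = 34, remainder 129
⌊355/129⌋ = 2, remainder 97
⌊129/97⌋ = 1, remainder 32
⌊97/32⌋ = 3, remainder 1
⌊32/1⌋ = 32, remainder 0

[19; 34, 2, 1, 3, 32]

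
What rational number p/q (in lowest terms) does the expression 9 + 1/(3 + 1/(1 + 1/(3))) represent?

a_0 = 9: 9/1
a_1 = 3: 28/3
a_2 = 1: 37/4
a_3 = 3: 139/15

139/15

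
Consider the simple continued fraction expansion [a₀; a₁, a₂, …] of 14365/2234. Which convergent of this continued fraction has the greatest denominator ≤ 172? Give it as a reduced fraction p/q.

List convergents until the denominator exceeds the bound:
a_0 = 6: 6/1  (≤ bound)
a_1 = 2: 13/2  (≤ bound)
a_2 = 3: 45/7  (≤ bound)
a_3 = 12: 553/86  (≤ bound)
a_4 = 2: 1151/179  (> 172, stop)

553/86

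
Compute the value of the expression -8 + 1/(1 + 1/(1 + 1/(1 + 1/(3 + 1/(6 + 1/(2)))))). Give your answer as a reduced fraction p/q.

-1097/149

Start with 2.
6 + 1/(2/1) = 6 + 1/2 = 13/2
3 + 1/(13/2) = 3 + 2/13 = 41/13
1 + 1/(41/13) = 1 + 13/41 = 54/41
1 + 1/(54/41) = 1 + 41/54 = 95/54
1 + 1/(95/54) = 1 + 54/95 = 149/95
-8 + 1/(149/95) = -8 + 95/149 = -1097/149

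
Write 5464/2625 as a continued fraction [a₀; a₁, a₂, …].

Repeatedly divide and take the remainder:
5464 = 2·2625 + 214, so a_0 = 2
2625 = 12·214 + 57, so a_1 = 12
214 = 3·57 + 43, so a_2 = 3
57 = 1·43 + 14, so a_3 = 1
43 = 3·14 + 1, so a_4 = 3
14 = 14·1 + 0, so a_5 = 14

[2; 12, 3, 1, 3, 14]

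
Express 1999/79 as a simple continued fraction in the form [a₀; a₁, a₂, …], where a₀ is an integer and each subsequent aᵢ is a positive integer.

[25; 3, 3, 2, 3]

Repeatedly divide and take the remainder:
1999 = 25·79 + 24, so a_0 = 25
79 = 3·24 + 7, so a_1 = 3
24 = 3·7 + 3, so a_2 = 3
7 = 2·3 + 1, so a_3 = 2
3 = 3·1 + 0, so a_4 = 3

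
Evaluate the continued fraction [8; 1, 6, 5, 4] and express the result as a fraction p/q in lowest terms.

Build up convergents one term at a time:
a_0 = 8: 8/1
a_1 = 1: 9/1
a_2 = 6: 62/7
a_3 = 5: 319/36
a_4 = 4: 1338/151

1338/151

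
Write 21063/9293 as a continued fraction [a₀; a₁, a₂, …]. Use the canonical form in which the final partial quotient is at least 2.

Apply division with remainder until the remainder is 0:
21063 = 2·9293 + 2477, so a_0 = 2
9293 = 3·2477 + 1862, so a_1 = 3
2477 = 1·1862 + 615, so a_2 = 1
1862 = 3·615 + 17, so a_3 = 3
615 = 36·17 + 3, so a_4 = 36
17 = 5·3 + 2, so a_5 = 5
3 = 1·2 + 1, so a_6 = 1
2 = 2·1 + 0, so a_7 = 2

[2; 3, 1, 3, 36, 5, 1, 2]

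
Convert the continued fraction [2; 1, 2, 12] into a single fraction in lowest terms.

a_0 = 2: 2/1
a_1 = 1: 3/1
a_2 = 2: 8/3
a_3 = 12: 99/37

99/37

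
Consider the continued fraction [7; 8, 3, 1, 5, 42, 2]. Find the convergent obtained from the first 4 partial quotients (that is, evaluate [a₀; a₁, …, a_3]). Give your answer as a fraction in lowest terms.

235/33

a_0 = 7: 7/1
a_1 = 8: 57/8
a_2 = 3: 178/25
a_3 = 1: 235/33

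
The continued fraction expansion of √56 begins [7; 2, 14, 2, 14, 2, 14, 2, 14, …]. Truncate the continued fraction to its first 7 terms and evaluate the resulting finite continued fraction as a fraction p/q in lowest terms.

194873/26041

Build up convergents one term at a time:
a_0 = 7: 7/1
a_1 = 2: 15/2
a_2 = 14: 217/29
a_3 = 2: 449/60
a_4 = 14: 6503/869
a_5 = 2: 13455/1798
a_6 = 14: 194873/26041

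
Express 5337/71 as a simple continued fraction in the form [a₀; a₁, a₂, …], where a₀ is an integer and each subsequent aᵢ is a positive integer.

⌊5337/71⌋ = 75, remainder 12
⌊71/12⌋ = 5, remainder 11
⌊12/11⌋ = 1, remainder 1
⌊11/1⌋ = 11, remainder 0

[75; 5, 1, 11]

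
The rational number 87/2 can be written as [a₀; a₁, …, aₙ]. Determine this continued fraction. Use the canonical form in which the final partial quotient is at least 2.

[43; 2]

87 ÷ 2 → quotient 43, remainder 1
2 ÷ 1 → quotient 2, remainder 0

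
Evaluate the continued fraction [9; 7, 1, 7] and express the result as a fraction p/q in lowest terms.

Start with 7.
1 + 1/(7/1) = 1 + 1/7 = 8/7
7 + 1/(8/7) = 7 + 7/8 = 63/8
9 + 1/(63/8) = 9 + 8/63 = 575/63

575/63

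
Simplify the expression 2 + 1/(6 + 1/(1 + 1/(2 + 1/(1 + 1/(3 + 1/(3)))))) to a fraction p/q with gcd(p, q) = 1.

709/330

Start with 3.
3 + 1/(3/1) = 3 + 1/3 = 10/3
1 + 1/(10/3) = 1 + 3/10 = 13/10
2 + 1/(13/10) = 2 + 10/13 = 36/13
1 + 1/(36/13) = 1 + 13/36 = 49/36
6 + 1/(49/36) = 6 + 36/49 = 330/49
2 + 1/(330/49) = 2 + 49/330 = 709/330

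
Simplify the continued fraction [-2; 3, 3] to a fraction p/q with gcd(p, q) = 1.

Use the convergent recurrence hₖ = aₖ·hₖ₋₁ + hₖ₋₂ (and likewise for the denominators kₖ):
a_0 = -2: -2/1
a_1 = 3: -5/3
a_2 = 3: -17/10

-17/10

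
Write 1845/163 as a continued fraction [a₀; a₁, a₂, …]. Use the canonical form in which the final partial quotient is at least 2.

[11; 3, 7, 2, 3]

⌊1845/163⌋ = 11, remainder 52
⌊163/52⌋ = 3, remainder 7
⌊52/7⌋ = 7, remainder 3
⌊7/3⌋ = 2, remainder 1
⌊3/1⌋ = 3, remainder 0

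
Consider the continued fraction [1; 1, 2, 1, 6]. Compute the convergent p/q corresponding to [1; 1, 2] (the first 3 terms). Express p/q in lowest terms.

a_0 = 1: 1/1
a_1 = 1: 2/1
a_2 = 2: 5/3

5/3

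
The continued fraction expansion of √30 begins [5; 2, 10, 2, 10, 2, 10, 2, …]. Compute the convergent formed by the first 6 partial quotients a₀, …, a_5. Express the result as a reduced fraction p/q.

5291/966

Collapse the nested fraction from the inside out:
Start with 2.
10 + 1/(2/1) = 10 + 1/2 = 21/2
2 + 1/(21/2) = 2 + 2/21 = 44/21
10 + 1/(44/21) = 10 + 21/44 = 461/44
2 + 1/(461/44) = 2 + 44/461 = 966/461
5 + 1/(966/461) = 5 + 461/966 = 5291/966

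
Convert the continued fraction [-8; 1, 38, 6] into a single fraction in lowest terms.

Start with 6.
38 + 1/(6/1) = 38 + 1/6 = 229/6
1 + 1/(229/6) = 1 + 6/229 = 235/229
-8 + 1/(235/229) = -8 + 229/235 = -1651/235

-1651/235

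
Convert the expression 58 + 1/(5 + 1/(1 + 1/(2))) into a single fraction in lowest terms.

989/17

a_0 = 58: 58/1
a_1 = 5: 291/5
a_2 = 1: 349/6
a_3 = 2: 989/17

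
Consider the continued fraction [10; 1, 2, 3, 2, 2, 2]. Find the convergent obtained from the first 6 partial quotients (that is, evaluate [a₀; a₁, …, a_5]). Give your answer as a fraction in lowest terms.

599/56

Starting at the tail and folding back:
Start with 2.
2 + 1/(2/1) = 2 + 1/2 = 5/2
3 + 1/(5/2) = 3 + 2/5 = 17/5
2 + 1/(17/5) = 2 + 5/17 = 39/17
1 + 1/(39/17) = 1 + 17/39 = 56/39
10 + 1/(56/39) = 10 + 39/56 = 599/56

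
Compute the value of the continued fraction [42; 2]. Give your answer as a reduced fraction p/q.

Start with 2.
42 + 1/(2/1) = 42 + 1/2 = 85/2

85/2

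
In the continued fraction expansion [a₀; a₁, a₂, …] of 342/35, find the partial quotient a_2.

Apply division with remainder until the remainder is 0:
⌊342/35⌋ = 9, remainder 27
⌊35/27⌋ = 1, remainder 8
⌊27/8⌋ = 3, remainder 3

3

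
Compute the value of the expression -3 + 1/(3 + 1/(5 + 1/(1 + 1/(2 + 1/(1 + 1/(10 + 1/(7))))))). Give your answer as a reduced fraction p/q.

Work from the innermost term outward:
Start with 7.
10 + 1/(7/1) = 10 + 1/7 = 71/7
1 + 1/(71/7) = 1 + 7/71 = 78/71
2 + 1/(78/71) = 2 + 71/78 = 227/78
1 + 1/(227/78) = 1 + 78/227 = 305/227
5 + 1/(305/227) = 5 + 227/305 = 1752/305
3 + 1/(1752/305) = 3 + 305/1752 = 5561/1752
-3 + 1/(5561/1752) = -3 + 1752/5561 = -14931/5561

-14931/5561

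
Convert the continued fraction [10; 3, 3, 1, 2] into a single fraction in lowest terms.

Collapse the nested fraction from the inside out:
Start with 2.
1 + 1/(2/1) = 1 + 1/2 = 3/2
3 + 1/(3/2) = 3 + 2/3 = 11/3
3 + 1/(11/3) = 3 + 3/11 = 36/11
10 + 1/(36/11) = 10 + 11/36 = 371/36

371/36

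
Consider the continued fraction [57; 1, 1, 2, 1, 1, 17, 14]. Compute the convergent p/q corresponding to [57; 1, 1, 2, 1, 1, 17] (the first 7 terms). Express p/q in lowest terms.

12150/211

Start with 17.
1 + 1/(17/1) = 1 + 1/17 = 18/17
1 + 1/(18/17) = 1 + 17/18 = 35/18
2 + 1/(35/18) = 2 + 18/35 = 88/35
1 + 1/(88/35) = 1 + 35/88 = 123/88
1 + 1/(123/88) = 1 + 88/123 = 211/123
57 + 1/(211/123) = 57 + 123/211 = 12150/211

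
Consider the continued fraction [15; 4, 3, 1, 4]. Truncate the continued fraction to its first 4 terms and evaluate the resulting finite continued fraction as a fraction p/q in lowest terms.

259/17

a_0 = 15: 15/1
a_1 = 4: 61/4
a_2 = 3: 198/13
a_3 = 1: 259/17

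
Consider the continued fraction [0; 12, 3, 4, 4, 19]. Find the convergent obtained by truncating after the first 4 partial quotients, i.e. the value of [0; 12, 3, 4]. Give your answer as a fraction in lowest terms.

13/160

Start with 4.
3 + 1/(4/1) = 3 + 1/4 = 13/4
12 + 1/(13/4) = 12 + 4/13 = 160/13
0 + 1/(160/13) = 0 + 13/160 = 13/160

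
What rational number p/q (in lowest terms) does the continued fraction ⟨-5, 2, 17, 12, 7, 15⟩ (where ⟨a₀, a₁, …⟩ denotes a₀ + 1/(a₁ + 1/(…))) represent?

Starting at the tail and folding back:
Start with 15.
7 + 1/(15/1) = 7 + 1/15 = 106/15
12 + 1/(106/15) = 12 + 15/106 = 1287/106
17 + 1/(1287/106) = 17 + 106/1287 = 21985/1287
2 + 1/(21985/1287) = 2 + 1287/21985 = 45257/21985
-5 + 1/(45257/21985) = -5 + 21985/45257 = -204300/45257

-204300/45257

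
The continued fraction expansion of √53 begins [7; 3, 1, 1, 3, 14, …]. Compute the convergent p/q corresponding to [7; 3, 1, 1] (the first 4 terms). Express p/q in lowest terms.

a_0 = 7: 7/1
a_1 = 3: 22/3
a_2 = 1: 29/4
a_3 = 1: 51/7

51/7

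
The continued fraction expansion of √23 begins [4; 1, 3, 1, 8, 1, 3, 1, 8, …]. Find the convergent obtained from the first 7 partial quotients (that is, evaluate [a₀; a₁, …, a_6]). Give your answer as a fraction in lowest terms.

Work from the innermost term outward:
Start with 3.
1 + 1/(3/1) = 1 + 1/3 = 4/3
8 + 1/(4/3) = 8 + 3/4 = 35/4
1 + 1/(35/4) = 1 + 4/35 = 39/35
3 + 1/(39/35) = 3 + 35/39 = 152/39
1 + 1/(152/39) = 1 + 39/152 = 191/152
4 + 1/(191/152) = 4 + 152/191 = 916/191

916/191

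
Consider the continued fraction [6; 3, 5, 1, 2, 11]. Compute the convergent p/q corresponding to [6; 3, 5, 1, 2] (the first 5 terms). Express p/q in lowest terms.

341/54

a_0 = 6: 6/1
a_1 = 3: 19/3
a_2 = 5: 101/16
a_3 = 1: 120/19
a_4 = 2: 341/54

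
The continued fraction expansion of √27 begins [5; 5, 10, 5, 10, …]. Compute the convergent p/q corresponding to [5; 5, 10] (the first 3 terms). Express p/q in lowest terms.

265/51

Use the convergent recurrence hₖ = aₖ·hₖ₋₁ + hₖ₋₂ (and likewise for the denominators kₖ):
a_0 = 5: 5/1
a_1 = 5: 26/5
a_2 = 10: 265/51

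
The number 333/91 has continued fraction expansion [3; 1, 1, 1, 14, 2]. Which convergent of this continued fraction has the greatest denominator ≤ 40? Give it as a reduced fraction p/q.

11/3

a_0 = 3: 3/1  (≤ bound)
a_1 = 1: 4/1  (≤ bound)
a_2 = 1: 7/2  (≤ bound)
a_3 = 1: 11/3  (≤ bound)
a_4 = 14: 161/44  (> 40, stop)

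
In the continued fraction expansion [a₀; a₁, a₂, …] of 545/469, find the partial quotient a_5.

2

545 = 1·469 + 76, so a_0 = 1
469 = 6·76 + 13, so a_1 = 6
76 = 5·13 + 11, so a_2 = 5
13 = 1·11 + 2, so a_3 = 1
11 = 5·2 + 1, so a_4 = 5
2 = 2·1 + 0, so a_5 = 2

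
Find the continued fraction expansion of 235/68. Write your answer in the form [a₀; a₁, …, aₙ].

Run the Euclidean algorithm, recording each quotient:
⌊235/68⌋ = 3, remainder 31
⌊68/31⌋ = 2, remainder 6
⌊31/6⌋ = 5, remainder 1
⌊6/1⌋ = 6, remainder 0

[3; 2, 5, 6]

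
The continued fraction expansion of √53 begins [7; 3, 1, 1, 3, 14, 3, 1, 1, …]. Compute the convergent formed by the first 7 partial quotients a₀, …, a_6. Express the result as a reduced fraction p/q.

Start with 3.
14 + 1/(3/1) = 14 + 1/3 = 43/3
3 + 1/(43/3) = 3 + 3/43 = 132/43
1 + 1/(132/43) = 1 + 43/132 = 175/132
1 + 1/(175/132) = 1 + 132/175 = 307/175
3 + 1/(307/175) = 3 + 175/307 = 1096/307
7 + 1/(1096/307) = 7 + 307/1096 = 7979/1096

7979/1096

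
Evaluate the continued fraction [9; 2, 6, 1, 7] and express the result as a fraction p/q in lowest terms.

Collapse the nested fraction from the inside out:
Start with 7.
1 + 1/(7/1) = 1 + 1/7 = 8/7
6 + 1/(8/7) = 6 + 7/8 = 55/8
2 + 1/(55/8) = 2 + 8/55 = 118/55
9 + 1/(118/55) = 9 + 55/118 = 1117/118

1117/118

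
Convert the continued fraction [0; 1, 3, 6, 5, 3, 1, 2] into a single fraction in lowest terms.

1135/1494

a_0 = 0: 0/1
a_1 = 1: 1/1
a_2 = 3: 3/4
a_3 = 6: 19/25
a_4 = 5: 98/129
a_5 = 3: 313/412
a_6 = 1: 411/541
a_7 = 2: 1135/1494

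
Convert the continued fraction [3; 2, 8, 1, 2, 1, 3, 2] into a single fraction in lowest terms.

2181/628

Start with 2.
3 + 1/(2/1) = 3 + 1/2 = 7/2
1 + 1/(7/2) = 1 + 2/7 = 9/7
2 + 1/(9/7) = 2 + 7/9 = 25/9
1 + 1/(25/9) = 1 + 9/25 = 34/25
8 + 1/(34/25) = 8 + 25/34 = 297/34
2 + 1/(297/34) = 2 + 34/297 = 628/297
3 + 1/(628/297) = 3 + 297/628 = 2181/628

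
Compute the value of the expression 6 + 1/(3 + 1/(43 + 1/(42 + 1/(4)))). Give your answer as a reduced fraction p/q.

139163/21982

Compute successive convergents:
a_0 = 6: 6/1
a_1 = 3: 19/3
a_2 = 43: 823/130
a_3 = 42: 34585/5463
a_4 = 4: 139163/21982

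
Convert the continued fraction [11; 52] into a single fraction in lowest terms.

Collapse the nested fraction from the inside out:
Start with 52.
11 + 1/(52/1) = 11 + 1/52 = 573/52

573/52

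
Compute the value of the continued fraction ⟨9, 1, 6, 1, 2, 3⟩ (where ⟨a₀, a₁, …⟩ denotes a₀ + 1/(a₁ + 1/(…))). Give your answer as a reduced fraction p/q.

Build up convergents one term at a time:
a_0 = 9: 9/1
a_1 = 1: 10/1
a_2 = 6: 69/7
a_3 = 1: 79/8
a_4 = 2: 227/23
a_5 = 3: 760/77

760/77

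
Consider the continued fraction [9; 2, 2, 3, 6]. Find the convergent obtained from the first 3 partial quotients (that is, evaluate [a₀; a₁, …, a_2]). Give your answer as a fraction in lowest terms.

47/5

a_0 = 9: 9/1
a_1 = 2: 19/2
a_2 = 2: 47/5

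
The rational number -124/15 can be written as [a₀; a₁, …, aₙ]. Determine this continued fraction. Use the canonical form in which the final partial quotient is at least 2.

Apply division with remainder until the remainder is 0:
-124 = -9·15 + 11, so a_0 = -9
15 = 1·11 + 4, so a_1 = 1
11 = 2·4 + 3, so a_2 = 2
4 = 1·3 + 1, so a_3 = 1
3 = 3·1 + 0, so a_4 = 3

[-9; 1, 2, 1, 3]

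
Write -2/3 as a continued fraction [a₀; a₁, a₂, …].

⌊-2/3⌋ = -1, remainder 1
⌊3/1⌋ = 3, remainder 0

[-1; 3]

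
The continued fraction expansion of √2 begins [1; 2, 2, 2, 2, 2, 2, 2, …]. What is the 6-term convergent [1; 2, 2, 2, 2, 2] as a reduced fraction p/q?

99/70

Starting at the tail and folding back:
Start with 2.
2 + 1/(2/1) = 2 + 1/2 = 5/2
2 + 1/(5/2) = 2 + 2/5 = 12/5
2 + 1/(12/5) = 2 + 5/12 = 29/12
2 + 1/(29/12) = 2 + 12/29 = 70/29
1 + 1/(70/29) = 1 + 29/70 = 99/70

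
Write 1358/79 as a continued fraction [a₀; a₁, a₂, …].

⌊1358/79⌋ = 17, remainder 15
⌊79/15⌋ = 5, remainder 4
⌊15/4⌋ = 3, remainder 3
⌊4/3⌋ = 1, remainder 1
⌊3/1⌋ = 3, remainder 0

[17; 5, 3, 1, 3]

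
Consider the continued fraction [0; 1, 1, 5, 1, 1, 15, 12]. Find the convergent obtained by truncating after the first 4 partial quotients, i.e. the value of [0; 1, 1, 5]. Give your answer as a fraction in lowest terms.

6/11

Collapse the nested fraction from the inside out:
Start with 5.
1 + 1/(5/1) = 1 + 1/5 = 6/5
1 + 1/(6/5) = 1 + 5/6 = 11/6
0 + 1/(11/6) = 0 + 6/11 = 6/11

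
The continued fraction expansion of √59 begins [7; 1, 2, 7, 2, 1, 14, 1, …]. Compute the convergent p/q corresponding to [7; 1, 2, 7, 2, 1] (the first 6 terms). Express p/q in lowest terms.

530/69

Use the convergent recurrence hₖ = aₖ·hₖ₋₁ + hₖ₋₂ (and likewise for the denominators kₖ):
a_0 = 7: 7/1
a_1 = 1: 8/1
a_2 = 2: 23/3
a_3 = 7: 169/22
a_4 = 2: 361/47
a_5 = 1: 530/69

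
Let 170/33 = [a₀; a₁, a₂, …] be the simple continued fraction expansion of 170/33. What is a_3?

1

170 = 5·33 + 5, so a_0 = 5
33 = 6·5 + 3, so a_1 = 6
5 = 1·3 + 2, so a_2 = 1
3 = 1·2 + 1, so a_3 = 1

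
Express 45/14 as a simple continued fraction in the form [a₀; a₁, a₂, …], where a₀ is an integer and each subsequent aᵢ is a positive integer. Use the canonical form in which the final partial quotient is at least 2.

[3; 4, 1, 2]

45 = 3·14 + 3, so a_0 = 3
14 = 4·3 + 2, so a_1 = 4
3 = 1·2 + 1, so a_2 = 1
2 = 2·1 + 0, so a_3 = 2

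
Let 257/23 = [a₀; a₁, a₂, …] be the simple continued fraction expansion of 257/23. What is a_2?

1

⌊257/23⌋ = 11, remainder 4
⌊23/4⌋ = 5, remainder 3
⌊4/3⌋ = 1, remainder 1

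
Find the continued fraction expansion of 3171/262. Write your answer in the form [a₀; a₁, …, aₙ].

3171 = 12·262 + 27, so a_0 = 12
262 = 9·27 + 19, so a_1 = 9
27 = 1·19 + 8, so a_2 = 1
19 = 2·8 + 3, so a_3 = 2
8 = 2·3 + 2, so a_4 = 2
3 = 1·2 + 1, so a_5 = 1
2 = 2·1 + 0, so a_6 = 2

[12; 9, 1, 2, 2, 1, 2]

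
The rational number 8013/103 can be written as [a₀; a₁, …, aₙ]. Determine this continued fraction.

[77; 1, 3, 1, 9, 2]

Run the Euclidean algorithm, recording each quotient:
8013 ÷ 103 → quotient 77, remainder 82
103 ÷ 82 → quotient 1, remainder 21
82 ÷ 21 → quotient 3, remainder 19
21 ÷ 19 → quotient 1, remainder 2
19 ÷ 2 → quotient 9, remainder 1
2 ÷ 1 → quotient 2, remainder 0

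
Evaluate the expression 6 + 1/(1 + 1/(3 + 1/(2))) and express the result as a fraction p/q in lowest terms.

Use the convergent recurrence hₖ = aₖ·hₖ₋₁ + hₖ₋₂ (and likewise for the denominators kₖ):
a_0 = 6: 6/1
a_1 = 1: 7/1
a_2 = 3: 27/4
a_3 = 2: 61/9

61/9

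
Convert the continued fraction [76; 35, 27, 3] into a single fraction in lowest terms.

Work from the innermost term outward:
Start with 3.
27 + 1/(3/1) = 27 + 1/3 = 82/3
35 + 1/(82/3) = 35 + 3/82 = 2873/82
76 + 1/(2873/82) = 76 + 82/2873 = 218430/2873

218430/2873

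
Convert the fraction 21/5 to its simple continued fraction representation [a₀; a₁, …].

⌊21/5⌋ = 4, remainder 1
⌊5/1⌋ = 5, remainder 0

[4; 5]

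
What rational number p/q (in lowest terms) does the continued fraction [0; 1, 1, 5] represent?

6/11

a_0 = 0: 0/1
a_1 = 1: 1/1
a_2 = 1: 1/2
a_3 = 5: 6/11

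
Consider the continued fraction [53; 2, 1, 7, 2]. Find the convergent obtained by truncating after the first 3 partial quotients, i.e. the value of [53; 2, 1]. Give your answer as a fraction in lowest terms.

a_0 = 53: 53/1
a_1 = 2: 107/2
a_2 = 1: 160/3

160/3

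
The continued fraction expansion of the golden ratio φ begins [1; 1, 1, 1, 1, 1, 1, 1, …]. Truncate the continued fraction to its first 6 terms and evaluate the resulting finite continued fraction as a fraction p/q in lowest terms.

13/8

Build up convergents one term at a time:
a_0 = 1: 1/1
a_1 = 1: 2/1
a_2 = 1: 3/2
a_3 = 1: 5/3
a_4 = 1: 8/5
a_5 = 1: 13/8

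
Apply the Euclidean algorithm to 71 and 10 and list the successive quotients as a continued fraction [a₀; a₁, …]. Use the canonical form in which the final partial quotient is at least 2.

[7; 10]

Apply division with remainder until the remainder is 0:
⌊71/10⌋ = 7, remainder 1
⌊10/1⌋ = 10, remainder 0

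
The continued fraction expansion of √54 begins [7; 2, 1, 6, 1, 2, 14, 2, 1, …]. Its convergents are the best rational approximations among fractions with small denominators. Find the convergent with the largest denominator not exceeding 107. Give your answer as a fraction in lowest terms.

List convergents until the denominator exceeds the bound:
a_0 = 7: 7/1  (≤ bound)
a_1 = 2: 15/2  (≤ bound)
a_2 = 1: 22/3  (≤ bound)
a_3 = 6: 147/20  (≤ bound)
a_4 = 1: 169/23  (≤ bound)
a_5 = 2: 485/66  (≤ bound)
a_6 = 14: 6959/947  (> 107, stop)

485/66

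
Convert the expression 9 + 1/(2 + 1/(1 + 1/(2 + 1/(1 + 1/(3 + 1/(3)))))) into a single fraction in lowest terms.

1255/134

a_0 = 9: 9/1
a_1 = 2: 19/2
a_2 = 1: 28/3
a_3 = 2: 75/8
a_4 = 1: 103/11
a_5 = 3: 384/41
a_6 = 3: 1255/134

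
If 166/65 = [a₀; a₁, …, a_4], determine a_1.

1

166 = 2·65 + 36, so a_0 = 2
65 = 1·36 + 29, so a_1 = 1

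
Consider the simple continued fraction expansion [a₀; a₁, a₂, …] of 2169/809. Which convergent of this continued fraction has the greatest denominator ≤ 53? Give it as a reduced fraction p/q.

126/47

a_0 = 2: 2/1  (≤ bound)
a_1 = 1: 3/1  (≤ bound)
a_2 = 2: 8/3  (≤ bound)
a_3 = 7: 59/22  (≤ bound)
a_4 = 2: 126/47  (≤ bound)
a_5 = 1: 185/69  (> 53, stop)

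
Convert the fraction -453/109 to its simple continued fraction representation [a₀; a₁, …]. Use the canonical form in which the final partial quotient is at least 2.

⌊-453/109⌋ = -5, remainder 92
⌊109/92⌋ = 1, remainder 17
⌊92/17⌋ = 5, remainder 7
⌊17/7⌋ = 2, remainder 3
⌊7/3⌋ = 2, remainder 1
⌊3/1⌋ = 3, remainder 0

[-5; 1, 5, 2, 2, 3]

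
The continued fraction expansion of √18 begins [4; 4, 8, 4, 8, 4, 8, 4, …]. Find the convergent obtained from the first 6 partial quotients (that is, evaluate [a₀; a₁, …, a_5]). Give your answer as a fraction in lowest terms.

a_0 = 4: 4/1
a_1 = 4: 17/4
a_2 = 8: 140/33
a_3 = 4: 577/136
a_4 = 8: 4756/1121
a_5 = 4: 19601/4620

19601/4620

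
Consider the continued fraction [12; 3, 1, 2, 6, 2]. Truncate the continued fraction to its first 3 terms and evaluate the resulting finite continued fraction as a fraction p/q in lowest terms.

Work from the innermost term outward:
Start with 1.
3 + 1/(1/1) = 3 + 1/1 = 4/1
12 + 1/(4/1) = 12 + 1/4 = 49/4

49/4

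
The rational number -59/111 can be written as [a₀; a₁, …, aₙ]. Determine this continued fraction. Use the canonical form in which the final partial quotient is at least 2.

⌊-59/111⌋ = -1, remainder 52
⌊111/52⌋ = 2, remainder 7
⌊52/7⌋ = 7, remainder 3
⌊7/3⌋ = 2, remainder 1
⌊3/1⌋ = 3, remainder 0

[-1; 2, 7, 2, 3]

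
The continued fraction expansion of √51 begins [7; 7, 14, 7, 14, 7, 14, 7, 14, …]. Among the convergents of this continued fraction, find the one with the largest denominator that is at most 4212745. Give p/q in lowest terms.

List convergents until the denominator exceeds the bound:
a_0 = 7: 7/1  (≤ bound)
a_1 = 7: 50/7  (≤ bound)
a_2 = 14: 707/99  (≤ bound)
a_3 = 7: 4999/700  (≤ bound)
a_4 = 14: 70693/9899  (≤ bound)
a_5 = 7: 499850/69993  (≤ bound)
a_6 = 14: 7068593/989801  (≤ bound)
a_7 = 7: 49980001/6998600  (> 4212745, stop)

7068593/989801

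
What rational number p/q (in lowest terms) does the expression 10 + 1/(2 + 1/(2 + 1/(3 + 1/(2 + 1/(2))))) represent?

Start with 2.
2 + 1/(2/1) = 2 + 1/2 = 5/2
3 + 1/(5/2) = 3 + 2/5 = 17/5
2 + 1/(17/5) = 2 + 5/17 = 39/17
2 + 1/(39/17) = 2 + 17/39 = 95/39
10 + 1/(95/39) = 10 + 39/95 = 989/95

989/95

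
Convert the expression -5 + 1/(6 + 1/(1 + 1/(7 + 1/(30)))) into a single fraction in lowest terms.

Start with 30.
7 + 1/(30/1) = 7 + 1/30 = 211/30
1 + 1/(211/30) = 1 + 30/211 = 241/211
6 + 1/(241/211) = 6 + 211/241 = 1657/241
-5 + 1/(1657/241) = -5 + 241/1657 = -8044/1657

-8044/1657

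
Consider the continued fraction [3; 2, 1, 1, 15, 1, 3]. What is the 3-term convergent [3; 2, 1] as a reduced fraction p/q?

10/3

Start with 1.
2 + 1/(1/1) = 2 + 1/1 = 3/1
3 + 1/(3/1) = 3 + 1/3 = 10/3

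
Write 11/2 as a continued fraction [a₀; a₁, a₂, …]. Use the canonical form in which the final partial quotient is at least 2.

Apply division with remainder until the remainder is 0:
11 = 5·2 + 1, so a_0 = 5
2 = 2·1 + 0, so a_1 = 2

[5; 2]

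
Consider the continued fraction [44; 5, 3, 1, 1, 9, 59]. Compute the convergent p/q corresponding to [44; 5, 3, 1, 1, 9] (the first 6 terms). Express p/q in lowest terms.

15643/354

a_0 = 44: 44/1
a_1 = 5: 221/5
a_2 = 3: 707/16
a_3 = 1: 928/21
a_4 = 1: 1635/37
a_5 = 9: 15643/354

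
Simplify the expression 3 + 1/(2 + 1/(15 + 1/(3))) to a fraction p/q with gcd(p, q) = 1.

a_0 = 3: 3/1
a_1 = 2: 7/2
a_2 = 15: 108/31
a_3 = 3: 331/95

331/95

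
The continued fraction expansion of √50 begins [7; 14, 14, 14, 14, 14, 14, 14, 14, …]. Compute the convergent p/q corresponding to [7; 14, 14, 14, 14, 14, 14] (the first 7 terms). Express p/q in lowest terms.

Start with 14.
14 + 1/(14/1) = 14 + 1/14 = 197/14
14 + 1/(197/14) = 14 + 14/197 = 2772/197
14 + 1/(2772/197) = 14 + 197/2772 = 39005/2772
14 + 1/(39005/2772) = 14 + 2772/39005 = 548842/39005
14 + 1/(548842/39005) = 14 + 39005/548842 = 7722793/548842
7 + 1/(7722793/548842) = 7 + 548842/7722793 = 54608393/7722793

54608393/7722793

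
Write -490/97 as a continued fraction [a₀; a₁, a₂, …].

[-6; 1, 18, 2, 2]

-490 = -6·97 + 92, so a_0 = -6
97 = 1·92 + 5, so a_1 = 1
92 = 18·5 + 2, so a_2 = 18
5 = 2·2 + 1, so a_3 = 2
2 = 2·1 + 0, so a_4 = 2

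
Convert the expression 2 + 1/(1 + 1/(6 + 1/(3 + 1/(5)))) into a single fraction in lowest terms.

a_0 = 2: 2/1
a_1 = 1: 3/1
a_2 = 6: 20/7
a_3 = 3: 63/22
a_4 = 5: 335/117

335/117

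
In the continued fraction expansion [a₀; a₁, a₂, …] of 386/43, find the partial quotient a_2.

Run the Euclidean algorithm, recording each quotient:
386 = 8·43 + 42, so a_0 = 8
43 = 1·42 + 1, so a_1 = 1
42 = 42·1 + 0, so a_2 = 42

42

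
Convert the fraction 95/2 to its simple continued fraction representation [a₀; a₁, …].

[47; 2]

95 ÷ 2 → quotient 47, remainder 1
2 ÷ 1 → quotient 2, remainder 0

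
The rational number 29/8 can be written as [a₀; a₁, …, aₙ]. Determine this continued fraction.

Run the Euclidean algorithm, recording each quotient:
29 ÷ 8 → quotient 3, remainder 5
8 ÷ 5 → quotient 1, remainder 3
5 ÷ 3 → quotient 1, remainder 2
3 ÷ 2 → quotient 1, remainder 1
2 ÷ 1 → quotient 2, remainder 0

[3; 1, 1, 1, 2]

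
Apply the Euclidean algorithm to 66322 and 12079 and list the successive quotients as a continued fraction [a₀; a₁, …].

⌊66322/12079⌋ = 5, remainder 5927
⌊12079/5927⌋ = 2, remainder 225
⌊5927/225⌋ = 26, remainder 77
⌊225/77⌋ = 2, remainder 71
⌊77/71⌋ = 1, remainder 6
⌊71/6⌋ = 11, remainder 5
⌊6/5⌋ = 1, remainder 1
⌊5/1⌋ = 5, remainder 0

[5; 2, 26, 2, 1, 11, 1, 5]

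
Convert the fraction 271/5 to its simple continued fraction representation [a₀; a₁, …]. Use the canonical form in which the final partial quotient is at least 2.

⌊271/5⌋ = 54, remainder 1
⌊5/1⌋ = 5, remainder 0

[54; 5]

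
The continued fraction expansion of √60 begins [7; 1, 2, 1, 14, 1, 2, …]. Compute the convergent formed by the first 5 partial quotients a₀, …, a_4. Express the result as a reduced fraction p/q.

Start with 14.
1 + 1/(14/1) = 1 + 1/14 = 15/14
2 + 1/(15/14) = 2 + 14/15 = 44/15
1 + 1/(44/15) = 1 + 15/44 = 59/44
7 + 1/(59/44) = 7 + 44/59 = 457/59

457/59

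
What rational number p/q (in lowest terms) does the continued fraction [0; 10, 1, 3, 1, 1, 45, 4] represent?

1649/17773

Use the convergent recurrence hₖ = aₖ·hₖ₋₁ + hₖ₋₂ (and likewise for the denominators kₖ):
a_0 = 0: 0/1
a_1 = 10: 1/10
a_2 = 1: 1/11
a_3 = 3: 4/43
a_4 = 1: 5/54
a_5 = 1: 9/97
a_6 = 45: 410/4419
a_7 = 4: 1649/17773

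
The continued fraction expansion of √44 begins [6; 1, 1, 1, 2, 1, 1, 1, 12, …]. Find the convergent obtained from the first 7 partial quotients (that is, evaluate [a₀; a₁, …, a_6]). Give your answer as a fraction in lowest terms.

Start with 1.
1 + 1/(1/1) = 1 + 1/1 = 2/1
2 + 1/(2/1) = 2 + 1/2 = 5/2
1 + 1/(5/2) = 1 + 2/5 = 7/5
1 + 1/(7/5) = 1 + 5/7 = 12/7
1 + 1/(12/7) = 1 + 7/12 = 19/12
6 + 1/(19/12) = 6 + 12/19 = 126/19

126/19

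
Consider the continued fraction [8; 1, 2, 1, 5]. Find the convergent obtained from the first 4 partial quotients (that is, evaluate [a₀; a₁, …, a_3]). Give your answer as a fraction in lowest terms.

Start with 1.
2 + 1/(1/1) = 2 + 1/1 = 3/1
1 + 1/(3/1) = 1 + 1/3 = 4/3
8 + 1/(4/3) = 8 + 3/4 = 35/4

35/4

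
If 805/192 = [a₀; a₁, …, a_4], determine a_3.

⌊805/192⌋ = 4, remainder 37
⌊192/37⌋ = 5, remainder 7
⌊37/7⌋ = 5, remainder 2
⌊7/2⌋ = 3, remainder 1

3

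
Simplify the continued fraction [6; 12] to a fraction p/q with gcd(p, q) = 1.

73/12

a_0 = 6: 6/1
a_1 = 12: 73/12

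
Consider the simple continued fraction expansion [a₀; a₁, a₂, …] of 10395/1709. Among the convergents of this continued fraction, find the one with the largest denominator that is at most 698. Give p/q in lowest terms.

a_0 = 6: 6/1  (≤ bound)
a_1 = 12: 73/12  (≤ bound)
a_2 = 8: 590/97  (≤ bound)
a_3 = 3: 1843/303  (≤ bound)
a_4 = 2: 4276/703  (> 698, stop)

1843/303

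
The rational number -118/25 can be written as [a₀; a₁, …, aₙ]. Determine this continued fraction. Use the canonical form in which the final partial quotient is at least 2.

-118 = -5·25 + 7, so a_0 = -5
25 = 3·7 + 4, so a_1 = 3
7 = 1·4 + 3, so a_2 = 1
4 = 1·3 + 1, so a_3 = 1
3 = 3·1 + 0, so a_4 = 3

[-5; 3, 1, 1, 3]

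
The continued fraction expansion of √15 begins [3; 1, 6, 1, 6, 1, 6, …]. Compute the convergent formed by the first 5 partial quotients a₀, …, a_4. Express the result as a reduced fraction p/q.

213/55

a_0 = 3: 3/1
a_1 = 1: 4/1
a_2 = 6: 27/7
a_3 = 1: 31/8
a_4 = 6: 213/55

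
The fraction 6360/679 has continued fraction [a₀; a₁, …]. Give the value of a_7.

22

6360 ÷ 679 → quotient 9, remainder 249
679 ÷ 249 → quotient 2, remainder 181
249 ÷ 181 → quotient 1, remainder 68
181 ÷ 68 → quotient 2, remainder 45
68 ÷ 45 → quotient 1, remainder 23
45 ÷ 23 → quotient 1, remainder 22
23 ÷ 22 → quotient 1, remainder 1
22 ÷ 1 → quotient 22, remainder 0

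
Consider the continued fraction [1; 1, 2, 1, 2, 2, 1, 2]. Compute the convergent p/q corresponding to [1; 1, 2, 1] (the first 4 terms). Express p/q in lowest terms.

a_0 = 1: 1/1
a_1 = 1: 2/1
a_2 = 2: 5/3
a_3 = 1: 7/4

7/4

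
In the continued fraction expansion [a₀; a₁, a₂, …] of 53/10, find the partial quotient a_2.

3

53 = 5·10 + 3, so a_0 = 5
10 = 3·3 + 1, so a_1 = 3
3 = 3·1 + 0, so a_2 = 3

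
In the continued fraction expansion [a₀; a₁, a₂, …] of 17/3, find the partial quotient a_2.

17 = 5·3 + 2, so a_0 = 5
3 = 1·2 + 1, so a_1 = 1
2 = 2·1 + 0, so a_2 = 2

2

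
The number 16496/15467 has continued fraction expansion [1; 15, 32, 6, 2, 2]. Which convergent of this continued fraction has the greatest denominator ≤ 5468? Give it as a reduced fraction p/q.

a_0 = 1: 1/1  (≤ bound)
a_1 = 15: 16/15  (≤ bound)
a_2 = 32: 513/481  (≤ bound)
a_3 = 6: 3094/2901  (≤ bound)
a_4 = 2: 6701/6283  (> 5468, stop)

3094/2901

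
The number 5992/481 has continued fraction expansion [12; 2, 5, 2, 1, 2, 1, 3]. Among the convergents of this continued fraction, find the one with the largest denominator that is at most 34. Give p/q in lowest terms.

299/24

List convergents until the denominator exceeds the bound:
a_0 = 12: 12/1  (≤ bound)
a_1 = 2: 25/2  (≤ bound)
a_2 = 5: 137/11  (≤ bound)
a_3 = 2: 299/24  (≤ bound)
a_4 = 1: 436/35  (> 34, stop)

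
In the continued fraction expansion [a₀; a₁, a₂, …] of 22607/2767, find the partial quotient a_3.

6

Apply division with remainder until the remainder is 0:
⌊22607/2767⌋ = 8, remainder 471
⌊2767/471⌋ = 5, remainder 412
⌊471/412⌋ = 1, remainder 59
⌊412/59⌋ = 6, remainder 58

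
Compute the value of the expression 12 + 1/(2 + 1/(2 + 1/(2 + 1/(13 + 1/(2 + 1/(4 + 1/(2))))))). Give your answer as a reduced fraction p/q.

41321/3328

a_0 = 12: 12/1
a_1 = 2: 25/2
a_2 = 2: 62/5
a_3 = 2: 149/12
a_4 = 13: 1999/161
a_5 = 2: 4147/334
a_6 = 4: 18587/1497
a_7 = 2: 41321/3328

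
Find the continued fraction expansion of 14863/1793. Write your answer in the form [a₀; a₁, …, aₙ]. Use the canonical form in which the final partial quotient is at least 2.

[8; 3, 2, 5, 47]

14863 ÷ 1793 → quotient 8, remainder 519
1793 ÷ 519 → quotient 3, remainder 236
519 ÷ 236 → quotient 2, remainder 47
236 ÷ 47 → quotient 5, remainder 1
47 ÷ 1 → quotient 47, remainder 0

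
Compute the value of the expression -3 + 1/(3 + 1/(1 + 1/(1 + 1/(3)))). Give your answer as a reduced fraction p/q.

Work from the innermost term outward:
Start with 3.
1 + 1/(3/1) = 1 + 1/3 = 4/3
1 + 1/(4/3) = 1 + 3/4 = 7/4
3 + 1/(7/4) = 3 + 4/7 = 25/7
-3 + 1/(25/7) = -3 + 7/25 = -68/25

-68/25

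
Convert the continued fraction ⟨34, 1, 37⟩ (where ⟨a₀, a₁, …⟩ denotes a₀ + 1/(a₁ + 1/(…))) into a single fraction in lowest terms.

a_0 = 34: 34/1
a_1 = 1: 35/1
a_2 = 37: 1329/38

1329/38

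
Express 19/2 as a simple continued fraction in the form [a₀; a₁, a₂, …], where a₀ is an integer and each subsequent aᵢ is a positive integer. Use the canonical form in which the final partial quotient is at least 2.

19 ÷ 2 → quotient 9, remainder 1
2 ÷ 1 → quotient 2, remainder 0

[9; 2]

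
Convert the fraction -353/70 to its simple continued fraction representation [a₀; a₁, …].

-353 ÷ 70 → quotient -6, remainder 67
70 ÷ 67 → quotient 1, remainder 3
67 ÷ 3 → quotient 22, remainder 1
3 ÷ 1 → quotient 3, remainder 0

[-6; 1, 22, 3]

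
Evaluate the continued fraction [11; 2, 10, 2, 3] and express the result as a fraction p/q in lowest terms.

1756/153

Start with 3.
2 + 1/(3/1) = 2 + 1/3 = 7/3
10 + 1/(7/3) = 10 + 3/7 = 73/7
2 + 1/(73/7) = 2 + 7/73 = 153/73
11 + 1/(153/73) = 11 + 73/153 = 1756/153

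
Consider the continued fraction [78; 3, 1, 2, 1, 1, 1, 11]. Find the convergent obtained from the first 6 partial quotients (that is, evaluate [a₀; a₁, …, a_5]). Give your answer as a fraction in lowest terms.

2035/26

Compute successive convergents:
a_0 = 78: 78/1
a_1 = 3: 235/3
a_2 = 1: 313/4
a_3 = 2: 861/11
a_4 = 1: 1174/15
a_5 = 1: 2035/26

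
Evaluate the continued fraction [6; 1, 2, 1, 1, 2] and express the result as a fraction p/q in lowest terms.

121/18

a_0 = 6: 6/1
a_1 = 1: 7/1
a_2 = 2: 20/3
a_3 = 1: 27/4
a_4 = 1: 47/7
a_5 = 2: 121/18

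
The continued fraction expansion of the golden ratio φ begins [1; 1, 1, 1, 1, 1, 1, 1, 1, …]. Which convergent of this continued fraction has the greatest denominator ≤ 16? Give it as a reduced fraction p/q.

a_0 = 1: 1/1  (≤ bound)
a_1 = 1: 2/1  (≤ bound)
a_2 = 1: 3/2  (≤ bound)
a_3 = 1: 5/3  (≤ bound)
a_4 = 1: 8/5  (≤ bound)
a_5 = 1: 13/8  (≤ bound)
a_6 = 1: 21/13  (≤ bound)
a_7 = 1: 34/21  (> 16, stop)

21/13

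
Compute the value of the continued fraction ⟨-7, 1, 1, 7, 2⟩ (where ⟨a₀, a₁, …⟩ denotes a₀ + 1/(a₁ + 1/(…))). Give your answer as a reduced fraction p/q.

Start with 2.
7 + 1/(2/1) = 7 + 1/2 = 15/2
1 + 1/(15/2) = 1 + 2/15 = 17/15
1 + 1/(17/15) = 1 + 15/17 = 32/17
-7 + 1/(32/17) = -7 + 17/32 = -207/32

-207/32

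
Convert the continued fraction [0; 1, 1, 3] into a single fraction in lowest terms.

4/7

Start with 3.
1 + 1/(3/1) = 1 + 1/3 = 4/3
1 + 1/(4/3) = 1 + 3/4 = 7/4
0 + 1/(7/4) = 0 + 4/7 = 4/7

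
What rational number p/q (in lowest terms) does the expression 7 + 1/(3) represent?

22/3

a_0 = 7: 7/1
a_1 = 3: 22/3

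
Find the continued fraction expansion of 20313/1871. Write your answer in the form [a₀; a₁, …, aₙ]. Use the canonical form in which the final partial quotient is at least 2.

20313 ÷ 1871 → quotient 10, remainder 1603
1871 ÷ 1603 → quotient 1, remainder 268
1603 ÷ 268 → quotient 5, remainder 263
268 ÷ 263 → quotient 1, remainder 5
263 ÷ 5 → quotient 52, remainder 3
5 ÷ 3 → quotient 1, remainder 2
3 ÷ 2 → quotient 1, remainder 1
2 ÷ 1 → quotient 2, remainder 0

[10; 1, 5, 1, 52, 1, 1, 2]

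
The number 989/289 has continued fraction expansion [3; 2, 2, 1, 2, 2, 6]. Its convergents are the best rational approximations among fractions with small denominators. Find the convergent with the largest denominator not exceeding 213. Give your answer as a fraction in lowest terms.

a_0 = 3: 3/1  (≤ bound)
a_1 = 2: 7/2  (≤ bound)
a_2 = 2: 17/5  (≤ bound)
a_3 = 1: 24/7  (≤ bound)
a_4 = 2: 65/19  (≤ bound)
a_5 = 2: 154/45  (≤ bound)
a_6 = 6: 989/289  (> 213, stop)

154/45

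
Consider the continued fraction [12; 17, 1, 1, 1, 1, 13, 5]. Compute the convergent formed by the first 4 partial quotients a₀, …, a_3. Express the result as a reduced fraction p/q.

422/35

a_0 = 12: 12/1
a_1 = 17: 205/17
a_2 = 1: 217/18
a_3 = 1: 422/35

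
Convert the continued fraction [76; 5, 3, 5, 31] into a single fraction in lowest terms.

201975/2651

Use the convergent recurrence hₖ = aₖ·hₖ₋₁ + hₖ₋₂ (and likewise for the denominators kₖ):
a_0 = 76: 76/1
a_1 = 5: 381/5
a_2 = 3: 1219/16
a_3 = 5: 6476/85
a_4 = 31: 201975/2651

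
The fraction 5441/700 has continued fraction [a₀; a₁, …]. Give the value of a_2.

5441 = 7·700 + 541, so a_0 = 7
700 = 1·541 + 159, so a_1 = 1
541 = 3·159 + 64, so a_2 = 3

3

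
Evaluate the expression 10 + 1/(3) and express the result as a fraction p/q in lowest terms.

a_0 = 10: 10/1
a_1 = 3: 31/3

31/3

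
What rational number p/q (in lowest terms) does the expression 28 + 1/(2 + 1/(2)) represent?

Compute successive convergents:
a_0 = 28: 28/1
a_1 = 2: 57/2
a_2 = 2: 142/5

142/5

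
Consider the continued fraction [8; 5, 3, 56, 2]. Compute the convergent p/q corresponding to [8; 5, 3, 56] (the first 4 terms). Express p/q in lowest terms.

7377/901

Start with 56.
3 + 1/(56/1) = 3 + 1/56 = 169/56
5 + 1/(169/56) = 5 + 56/169 = 901/169
8 + 1/(901/169) = 8 + 169/901 = 7377/901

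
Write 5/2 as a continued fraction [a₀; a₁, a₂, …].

5 = 2·2 + 1, so a_0 = 2
2 = 2·1 + 0, so a_1 = 2

[2; 2]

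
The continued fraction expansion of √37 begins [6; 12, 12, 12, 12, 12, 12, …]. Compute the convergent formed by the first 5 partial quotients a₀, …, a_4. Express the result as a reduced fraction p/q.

128766/21169

a_0 = 6: 6/1
a_1 = 12: 73/12
a_2 = 12: 882/145
a_3 = 12: 10657/1752
a_4 = 12: 128766/21169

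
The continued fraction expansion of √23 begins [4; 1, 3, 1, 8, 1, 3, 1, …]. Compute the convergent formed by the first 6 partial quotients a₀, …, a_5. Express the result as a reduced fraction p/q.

Start with 1.
8 + 1/(1/1) = 8 + 1/1 = 9/1
1 + 1/(9/1) = 1 + 1/9 = 10/9
3 + 1/(10/9) = 3 + 9/10 = 39/10
1 + 1/(39/10) = 1 + 10/39 = 49/39
4 + 1/(49/39) = 4 + 39/49 = 235/49

235/49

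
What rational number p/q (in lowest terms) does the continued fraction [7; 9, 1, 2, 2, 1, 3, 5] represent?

a_0 = 7: 7/1
a_1 = 9: 64/9
a_2 = 1: 71/10
a_3 = 2: 206/29
a_4 = 2: 483/68
a_5 = 1: 689/97
a_6 = 3: 2550/359
a_7 = 5: 13439/1892

13439/1892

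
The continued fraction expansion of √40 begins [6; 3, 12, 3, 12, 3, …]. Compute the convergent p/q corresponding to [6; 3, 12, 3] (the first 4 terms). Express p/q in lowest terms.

Use the convergent recurrence hₖ = aₖ·hₖ₋₁ + hₖ₋₂ (and likewise for the denominators kₖ):
a_0 = 6: 6/1
a_1 = 3: 19/3
a_2 = 12: 234/37
a_3 = 3: 721/114

721/114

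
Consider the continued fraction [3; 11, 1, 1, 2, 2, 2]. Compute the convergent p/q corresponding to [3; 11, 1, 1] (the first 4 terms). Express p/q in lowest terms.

Use the convergent recurrence hₖ = aₖ·hₖ₋₁ + hₖ₋₂ (and likewise for the denominators kₖ):
a_0 = 3: 3/1
a_1 = 11: 34/11
a_2 = 1: 37/12
a_3 = 1: 71/23

71/23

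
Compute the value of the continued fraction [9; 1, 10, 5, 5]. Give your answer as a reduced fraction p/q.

2884/291

Start with 5.
5 + 1/(5/1) = 5 + 1/5 = 26/5
10 + 1/(26/5) = 10 + 5/26 = 265/26
1 + 1/(265/26) = 1 + 26/265 = 291/265
9 + 1/(291/265) = 9 + 265/291 = 2884/291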